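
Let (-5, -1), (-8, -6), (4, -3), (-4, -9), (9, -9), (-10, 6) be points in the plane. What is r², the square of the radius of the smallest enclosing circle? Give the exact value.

146.5

The farthest pair is (9, -9)–(-10, 6) with squared distance 586. The circle on this segment as diameter has centre (-0.5, -1.5) and r² = 586/4 = 146.5.
Check (-5, -1): distance² to centre = 20.5 ≤ 146.5, so it lies inside.
All remaining points lie in this disk, and no smaller disk contains both endpoints, so this is the minimum enclosing circle.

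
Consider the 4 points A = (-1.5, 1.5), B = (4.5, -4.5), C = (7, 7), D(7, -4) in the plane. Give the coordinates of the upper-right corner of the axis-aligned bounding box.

x-range [-1.5, 7], y-range [-4.5, 7].
The upper-right corner is (7, 7).

(7, 7)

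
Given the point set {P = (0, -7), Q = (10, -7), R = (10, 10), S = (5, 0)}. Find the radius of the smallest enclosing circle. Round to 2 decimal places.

By Welzl's lemma the MEC is supported by two points (diametrically opposite) or three points (on a circumcircle).
The farthest pair is P–R with squared distance 389. The circle on this segment as diameter has centre (5, 1.5) and r² = 389/4 = 97.25.
Check Q: distance² to centre = 97.25 ≤ 97.25, so it lies inside.
All remaining points lie in this disk, and no smaller disk contains both endpoints, so this is the minimum enclosing circle.
r = √(97.25) ≈ 9.86.

9.86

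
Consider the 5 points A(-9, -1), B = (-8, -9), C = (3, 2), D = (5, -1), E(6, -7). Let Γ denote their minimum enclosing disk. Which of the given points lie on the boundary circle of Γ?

A, B, E

By Welzl's lemma the MEC is supported by two points (diametrically opposite) or three points (on a circumcircle).
The minimum enclosing circle is determined by three boundary points: A, B, E.
Their circumcentre is (-59/38, -157/38) with r² = 47125/722.
The farthest remaining point C is at distance² 42109/722 ≤ 47125/722.
The points at distance exactly r from the centre are A, B, E — 3 points.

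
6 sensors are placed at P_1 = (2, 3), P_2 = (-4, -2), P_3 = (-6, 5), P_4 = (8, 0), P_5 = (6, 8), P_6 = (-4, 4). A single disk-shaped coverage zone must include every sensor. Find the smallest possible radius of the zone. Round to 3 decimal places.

7.433

By Welzl's lemma the MEC is supported by two points (diametrically opposite) or three points (on a circumcircle).
The farthest pair is P_3–P_4 with squared distance 221. The circle on this segment as diameter has centre (1, 2.5) and r² = 221/4 = 55.25.
Check P_1: distance² to centre = 1.25 ≤ 55.25, so it lies inside.
All remaining points lie in this disk, and no smaller disk contains both endpoints, so this is the minimum enclosing circle.
r = √(55.25) ≈ 7.433.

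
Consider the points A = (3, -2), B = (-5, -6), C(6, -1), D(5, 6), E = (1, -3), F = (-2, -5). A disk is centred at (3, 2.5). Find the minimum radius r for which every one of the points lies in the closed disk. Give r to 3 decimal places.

The required radius is the distance from (3, 2.5) to the farthest point.
Squared distances: 20.25, 136.25, 21.25, 16.25, 34.25, 81.25.
Maximum is 136.25, attained at B.
r = √(136.25) ≈ 11.673.

11.673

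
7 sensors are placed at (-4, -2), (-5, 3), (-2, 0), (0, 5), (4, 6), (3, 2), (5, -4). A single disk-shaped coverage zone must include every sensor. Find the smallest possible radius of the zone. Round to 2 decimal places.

6.26

A smallest enclosing disk is always determined by at most three of the input points on its boundary.
The minimum enclosing circle is determined by three boundary points: (-5, 3), (4, 6), (5, -4).
Their circumcentre is (49/62, 39/62) with r² = 75245/1922.
The farthest remaining point (-4, -2) is at distance² 57389/1922 ≤ 75245/1922.
r = √(75245/1922) ≈ 6.26.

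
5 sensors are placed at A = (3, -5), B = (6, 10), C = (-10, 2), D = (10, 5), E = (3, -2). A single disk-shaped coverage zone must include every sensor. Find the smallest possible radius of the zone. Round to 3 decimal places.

10.112

A smallest enclosing disk is always determined by at most three of the input points on its boundary.
The farthest pair is C–D with squared distance 409. The circle on this segment as diameter has centre (0, 3.5) and r² = 409/4 = 102.25.
Check A: distance² to centre = 81.25 ≤ 102.25, so it lies inside.
All remaining points lie in this disk, and no smaller disk contains both endpoints, so this is the minimum enclosing circle.
r = √(102.25) ≈ 10.112.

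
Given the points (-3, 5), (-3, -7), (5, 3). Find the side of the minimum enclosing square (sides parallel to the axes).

The bounding box has width 8 and height 12.
An axis-aligned square enclosing the set must have side ≥ max(width, height).
So the minimum side is max(8, 12) = 12.

12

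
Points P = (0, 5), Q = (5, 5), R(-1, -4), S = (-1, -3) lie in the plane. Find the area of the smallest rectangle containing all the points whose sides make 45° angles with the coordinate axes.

60

In coordinates u = x + y, v = x − y the rectangle is axis-aligned; the map (x,y)→(u,v) scales areas by 2.
u-values: 5, 10, -5, -4; range = 10 − (-5) = 15.
v-values: -5, 0, 3, 2; range = 3 − (-5) = 8.
Area = (15 × 8) / 2 = 60.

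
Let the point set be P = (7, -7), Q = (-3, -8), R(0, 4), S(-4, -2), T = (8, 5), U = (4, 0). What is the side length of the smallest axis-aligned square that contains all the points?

13

The bounding box has width 12 and height 13.
An axis-aligned square enclosing the set must have side ≥ max(width, height).
So the minimum side is max(12, 13) = 13.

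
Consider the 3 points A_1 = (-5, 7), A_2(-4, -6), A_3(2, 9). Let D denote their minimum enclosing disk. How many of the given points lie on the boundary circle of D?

2

Side lengths²: A_1A_2² = 170, A_1A_3² = 53, A_2A_3² = 261.
Since A_2A_3² = 261 ≥ 170 + 53 = 223, the angle opposite A_2A_3 is not acute, so the smallest enclosing circle has A_2A_3 as diameter.
Centre = midpoint of A_2A_3 = (-1, 1.5), r² = 261/4 = 65.25.
The points at distance exactly r from the centre are A_2, A_3 — 2 points.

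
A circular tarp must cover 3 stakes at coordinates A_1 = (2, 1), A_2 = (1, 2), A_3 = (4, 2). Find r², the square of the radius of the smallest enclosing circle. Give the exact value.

2.25

Side lengths²: A_1A_2² = 2, A_1A_3² = 5, A_2A_3² = 9.
Since A_2A_3² = 9 ≥ 5 + 2 = 7, the angle opposite A_2A_3 is not acute, so the smallest enclosing circle has A_2A_3 as diameter.
Centre = midpoint of A_2A_3 = (2.5, 2), r² = 9/4 = 2.25.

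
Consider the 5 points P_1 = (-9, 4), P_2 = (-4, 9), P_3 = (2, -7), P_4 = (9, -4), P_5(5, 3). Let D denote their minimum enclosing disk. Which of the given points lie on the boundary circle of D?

P_1, P_2, P_4

The minimum enclosing circle of a finite set is fixed by two of the points (as a diameter) or three (as a circumcircle).
The farthest pair is P_1–P_4 with squared distance 388. The circle on this segment as diameter has centre (0, 0) and r² = 388/4 = 97.
Check P_2: distance² to centre = 97 ≤ 97, so it lies inside.
All remaining points lie in this disk, and no smaller disk contains both endpoints, so this is the minimum enclosing circle.
The points at distance exactly r from the centre are P_1, P_2, P_4 — 3 points.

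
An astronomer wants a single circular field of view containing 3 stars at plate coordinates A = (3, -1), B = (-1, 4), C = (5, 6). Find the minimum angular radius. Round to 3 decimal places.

Side lengths²: AB² = 41, AC² = 53, BC² = 40.
Since AC² = 53 < 41 + 40 = 81, the triangle is acute, so the smallest enclosing circle is the circumcircle.
Circumcentre = (103/38, 109/38), r² = 10865/722.
r = √(10865/722) ≈ 3.879.

3.879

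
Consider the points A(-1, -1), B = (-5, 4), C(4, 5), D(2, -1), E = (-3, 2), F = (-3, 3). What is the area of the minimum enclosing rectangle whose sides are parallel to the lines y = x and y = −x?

66

In coordinates u = x + y, v = x − y the rectangle is axis-aligned; the map (x,y)→(u,v) scales areas by 2.
u-values: -2, -1, 9, 1, -1, 0; range = 9 − (-2) = 11.
v-values: 0, -9, -1, 3, -5, -6; range = 3 − (-9) = 12.
Area = (11 × 12) / 2 = 66.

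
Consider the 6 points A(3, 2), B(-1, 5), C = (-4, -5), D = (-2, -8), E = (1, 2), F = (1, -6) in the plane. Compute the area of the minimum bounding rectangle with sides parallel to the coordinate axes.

91

x ranges over [-4, 3], width 7.
y ranges over [-8, 5], height 13.
Area = 7 × 13 = 91.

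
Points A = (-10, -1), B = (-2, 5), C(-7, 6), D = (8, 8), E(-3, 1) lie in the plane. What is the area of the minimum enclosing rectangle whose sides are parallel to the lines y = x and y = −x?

175.5

In coordinates u = x + y, v = x − y the rectangle is axis-aligned; the map (x,y)→(u,v) scales areas by 2.
u-values: -11, 3, -1, 16, -2; range = 16 − (-11) = 27.
v-values: -9, -7, -13, 0, -4; range = 0 − (-13) = 13.
Area = (27 × 13) / 2 = 175.5.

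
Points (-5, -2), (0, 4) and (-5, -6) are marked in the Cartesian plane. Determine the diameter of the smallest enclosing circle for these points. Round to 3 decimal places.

Call the three points A, B, C in the order given.
Side lengths²: AB² = 61, AC² = 16, BC² = 125.
Since BC² = 125 ≥ 61 + 16 = 77, the angle opposite BC is not acute, so the smallest enclosing circle has BC as diameter.
Centre = midpoint of BC = (-2.5, -1), r² = 125/4 = 31.25.
Diameter = 2r = 2√(31.25) ≈ 11.180.

11.180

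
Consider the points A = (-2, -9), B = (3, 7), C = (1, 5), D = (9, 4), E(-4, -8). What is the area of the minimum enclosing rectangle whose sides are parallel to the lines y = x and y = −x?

137.5

In coordinates u = x + y, v = x − y the rectangle is axis-aligned; the map (x,y)→(u,v) scales areas by 2.
u-values: -11, 10, 6, 13, -12; range = 13 − (-12) = 25.
v-values: 7, -4, -4, 5, 4; range = 7 − (-4) = 11.
Area = (25 × 11) / 2 = 137.5.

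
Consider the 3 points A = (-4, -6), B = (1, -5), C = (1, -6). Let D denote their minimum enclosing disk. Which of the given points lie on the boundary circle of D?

Side lengths²: AB² = 26, AC² = 25, BC² = 1.
Since AB² = 26 ≥ 25 + 1 = 26, the angle opposite AB is not acute, so the smallest enclosing circle has AB as diameter.
Centre = midpoint of AB = (-1.5, -5.5), r² = 26/4 = 6.5.
The points at distance exactly r from the centre are A, B, C — 3 points.

A, B, C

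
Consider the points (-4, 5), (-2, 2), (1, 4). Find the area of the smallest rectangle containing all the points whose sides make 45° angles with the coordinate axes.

15

In coordinates u = x + y, v = x − y the rectangle is axis-aligned; the map (x,y)→(u,v) scales areas by 2.
u-values: 1, 0, 5; range = 5 − 0 = 5.
v-values: -9, -4, -3; range = -3 − (-9) = 6.
Area = (5 × 6) / 2 = 15.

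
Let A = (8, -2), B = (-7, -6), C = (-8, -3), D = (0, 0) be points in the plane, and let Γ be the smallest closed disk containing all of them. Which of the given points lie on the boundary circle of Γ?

A smallest enclosing disk is always determined by at most three of the input points on its boundary.
The farthest pair is A–C with squared distance 257. The circle on this segment as diameter has centre (0, -2.5) and r² = 257/4 = 64.25.
Check B: distance² to centre = 61.25 ≤ 64.25, so it lies inside.
All remaining points lie in this disk, and no smaller disk contains both endpoints, so this is the minimum enclosing circle.
The points at distance exactly r from the centre are A, C — 2 points.

A, C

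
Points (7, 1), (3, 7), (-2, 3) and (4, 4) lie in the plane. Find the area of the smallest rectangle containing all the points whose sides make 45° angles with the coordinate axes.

In coordinates u = x + y, v = x − y the rectangle is axis-aligned; the map (x,y)→(u,v) scales areas by 2.
u-values: 8, 10, 1, 8; range = 10 − 1 = 9.
v-values: 6, -4, -5, 0; range = 6 − (-5) = 11.
Area = (9 × 11) / 2 = 49.5.

49.5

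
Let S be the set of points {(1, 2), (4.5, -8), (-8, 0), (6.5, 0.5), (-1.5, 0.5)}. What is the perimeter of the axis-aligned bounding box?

49

Width = max x − min x = 6.5 − (-8) = 14.5.
Height = max y − min y = 2 − (-8) = 10.
Perimeter = 2(14.5 + 10) = 49.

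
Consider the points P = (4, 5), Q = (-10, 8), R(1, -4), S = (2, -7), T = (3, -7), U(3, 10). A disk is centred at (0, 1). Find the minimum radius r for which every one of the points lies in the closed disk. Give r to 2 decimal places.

12.21

The required radius is the distance from (0, 1) to the farthest point.
Squared distances: 32, 149, 26, 68, 73, 90.
Maximum is 149, attained at Q.
r = √149 ≈ 12.21.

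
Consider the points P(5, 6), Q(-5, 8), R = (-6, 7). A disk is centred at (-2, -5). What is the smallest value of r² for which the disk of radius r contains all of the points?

178

The required radius is the distance from (-2, -5) to the farthest point.
Squared distances: 170, 178, 160.
Maximum is 178, attained at Q.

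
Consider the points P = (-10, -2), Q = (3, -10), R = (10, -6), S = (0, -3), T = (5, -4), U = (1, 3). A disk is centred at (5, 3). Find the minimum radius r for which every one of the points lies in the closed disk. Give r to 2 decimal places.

15.81

The required radius is the distance from (5, 3) to the farthest point.
Squared distances: 250, 173, 106, 61, 49, 16.
Maximum is 250, attained at P.
r = √250 ≈ 15.81.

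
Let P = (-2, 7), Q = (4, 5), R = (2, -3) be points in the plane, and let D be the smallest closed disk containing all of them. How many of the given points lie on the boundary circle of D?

2

Side lengths²: PQ² = 40, PR² = 116, QR² = 68.
Since PR² = 116 ≥ 68 + 40 = 108, the angle opposite PR is not acute, so the smallest enclosing circle has PR as diameter.
Centre = midpoint of PR = (0, 2), r² = 116/4 = 29.
The points at distance exactly r from the centre are P, R — 2 points.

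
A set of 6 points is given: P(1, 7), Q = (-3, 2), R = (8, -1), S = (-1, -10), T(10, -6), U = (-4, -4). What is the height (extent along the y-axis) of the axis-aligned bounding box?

17

max y = 7, min y = -10, so height = 17.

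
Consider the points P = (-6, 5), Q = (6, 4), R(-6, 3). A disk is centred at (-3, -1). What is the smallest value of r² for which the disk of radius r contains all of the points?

The required radius is the distance from (-3, -1) to the farthest point.
Squared distances: 45, 106, 25.
Maximum is 106, attained at Q.

106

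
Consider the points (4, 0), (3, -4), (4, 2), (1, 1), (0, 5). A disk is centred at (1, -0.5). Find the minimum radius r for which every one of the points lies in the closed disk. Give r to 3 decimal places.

5.590

The required radius is the distance from (1, -0.5) to the farthest point.
Squared distances: 9.25, 16.25, 15.25, 2.25, 31.25.
Maximum is 31.25, attained at (0, 5).
r = √(31.25) ≈ 5.590.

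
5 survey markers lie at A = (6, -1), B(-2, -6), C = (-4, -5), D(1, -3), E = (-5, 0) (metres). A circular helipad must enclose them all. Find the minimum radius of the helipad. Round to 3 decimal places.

5.617

The minimum enclosing circle of a finite set is fixed by two of the points (as a diameter) or three (as a circumcircle).
The minimum enclosing circle is determined by three boundary points: A, C, E.
Their circumcentre is (11/27, -41/27) with r² = 22997/729.
The farthest remaining point B is at distance² 18866/729 ≤ 22997/729.
r = √(22997/729) ≈ 5.617.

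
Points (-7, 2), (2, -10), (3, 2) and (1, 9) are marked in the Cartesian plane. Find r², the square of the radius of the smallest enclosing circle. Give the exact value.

The minimum enclosing circle of a finite set is fixed by two of the points (as a diameter) or three (as a circumcircle).
The farthest pair is (2, -10)–(1, 9) with squared distance 362. The circle on this segment as diameter has centre (1.5, -0.5) and r² = 362/4 = 90.5.
Check (-7, 2): distance² to centre = 78.5 ≤ 90.5, so it lies inside.
All remaining points lie in this disk, and no smaller disk contains both endpoints, so this is the minimum enclosing circle.

90.5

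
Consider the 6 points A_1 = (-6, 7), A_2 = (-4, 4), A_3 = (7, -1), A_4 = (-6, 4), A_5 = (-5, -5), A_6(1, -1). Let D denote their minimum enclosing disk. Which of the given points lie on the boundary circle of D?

A smallest enclosing disk is always determined by at most three of the input points on its boundary.
The minimum enclosing circle is determined by three boundary points: A_1, A_3, A_5.
Their circumcentre is (-35/74, 105/74) with r² = 168925/2738.
The farthest remaining point A_4 is at distance² 101881/2738 ≤ 168925/2738.
The points at distance exactly r from the centre are A_1, A_3, A_5 — 3 points.

A_1, A_3, A_5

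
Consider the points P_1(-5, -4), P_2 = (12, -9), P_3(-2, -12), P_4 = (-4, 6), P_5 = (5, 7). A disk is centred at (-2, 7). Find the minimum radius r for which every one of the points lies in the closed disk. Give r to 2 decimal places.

21.26

The required radius is the distance from (-2, 7) to the farthest point.
Squared distances: 130, 452, 361, 5, 49.
Maximum is 452, attained at P_2.
r = √452 ≈ 21.26.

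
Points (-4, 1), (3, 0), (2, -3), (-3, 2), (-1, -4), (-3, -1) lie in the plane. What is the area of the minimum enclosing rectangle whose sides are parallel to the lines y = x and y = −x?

40

In coordinates u = x + y, v = x − y the rectangle is axis-aligned; the map (x,y)→(u,v) scales areas by 2.
u-values: -3, 3, -1, -1, -5, -4; range = 3 − (-5) = 8.
v-values: -5, 3, 5, -5, 3, -2; range = 5 − (-5) = 10.
Area = (8 × 10) / 2 = 40.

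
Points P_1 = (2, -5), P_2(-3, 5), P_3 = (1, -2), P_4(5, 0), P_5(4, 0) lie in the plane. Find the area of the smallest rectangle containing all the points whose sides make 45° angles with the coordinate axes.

In coordinates u = x + y, v = x − y the rectangle is axis-aligned; the map (x,y)→(u,v) scales areas by 2.
u-values: -3, 2, -1, 5, 4; range = 5 − (-3) = 8.
v-values: 7, -8, 3, 5, 4; range = 7 − (-8) = 15.
Area = (8 × 15) / 2 = 60.

60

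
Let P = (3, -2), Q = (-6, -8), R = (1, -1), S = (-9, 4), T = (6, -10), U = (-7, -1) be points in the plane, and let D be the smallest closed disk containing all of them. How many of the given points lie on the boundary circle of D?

The minimum enclosing circle of a finite set is fixed by two of the points (as a diameter) or three (as a circumcircle).
The farthest pair is S–T with squared distance 421. The circle on this segment as diameter has centre (-1.5, -3) and r² = 421/4 = 105.25.
Check P: distance² to centre = 21.25 ≤ 105.25, so it lies inside.
All remaining points lie in this disk, and no smaller disk contains both endpoints, so this is the minimum enclosing circle.
The points at distance exactly r from the centre are S, T — 2 points.

2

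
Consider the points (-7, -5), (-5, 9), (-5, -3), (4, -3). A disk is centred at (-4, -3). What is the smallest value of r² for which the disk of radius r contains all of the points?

The required radius is the distance from (-4, -3) to the farthest point.
Squared distances: 13, 145, 1, 64.
Maximum is 145, attained at (-5, 9).

145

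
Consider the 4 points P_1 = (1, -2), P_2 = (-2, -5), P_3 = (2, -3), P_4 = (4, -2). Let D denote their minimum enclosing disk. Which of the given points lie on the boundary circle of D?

P_2, P_4

By Welzl's lemma the MEC is supported by two points (diametrically opposite) or three points (on a circumcircle).
The farthest pair is P_2–P_4 with squared distance 45. The circle on this segment as diameter has centre (1, -3.5) and r² = 45/4 = 11.25.
Check P_1: distance² to centre = 2.25 ≤ 11.25, so it lies inside.
All remaining points lie in this disk, and no smaller disk contains both endpoints, so this is the minimum enclosing circle.
The points at distance exactly r from the centre are P_2, P_4 — 2 points.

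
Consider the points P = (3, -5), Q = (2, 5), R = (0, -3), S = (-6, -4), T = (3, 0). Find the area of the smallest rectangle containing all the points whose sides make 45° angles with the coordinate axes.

93.5

In coordinates u = x + y, v = x − y the rectangle is axis-aligned; the map (x,y)→(u,v) scales areas by 2.
u-values: -2, 7, -3, -10, 3; range = 7 − (-10) = 17.
v-values: 8, -3, 3, -2, 3; range = 8 − (-3) = 11.
Area = (17 × 11) / 2 = 93.5.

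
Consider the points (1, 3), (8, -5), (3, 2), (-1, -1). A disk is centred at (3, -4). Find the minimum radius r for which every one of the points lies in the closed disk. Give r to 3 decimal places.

The required radius is the distance from (3, -4) to the farthest point.
Squared distances: 53, 26, 36, 25.
Maximum is 53, attained at (1, 3).
r = √53 ≈ 7.280.

7.280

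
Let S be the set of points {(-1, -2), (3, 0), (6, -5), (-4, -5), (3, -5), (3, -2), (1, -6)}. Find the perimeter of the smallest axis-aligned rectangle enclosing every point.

Width = max x − min x = 6 − (-4) = 10.
Height = max y − min y = 0 − (-6) = 6.
Perimeter = 2(10 + 6) = 32.

32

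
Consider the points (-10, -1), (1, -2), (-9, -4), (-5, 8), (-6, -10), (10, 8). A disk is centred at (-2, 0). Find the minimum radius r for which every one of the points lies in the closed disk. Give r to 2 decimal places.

14.42

The required radius is the distance from (-2, 0) to the farthest point.
Squared distances: 65, 13, 65, 73, 116, 208.
Maximum is 208, attained at (10, 8).
r = √208 ≈ 14.42.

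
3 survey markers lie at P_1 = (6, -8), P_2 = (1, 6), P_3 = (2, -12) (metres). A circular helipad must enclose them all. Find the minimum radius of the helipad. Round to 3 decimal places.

9.014

Side lengths²: P_1P_2² = 221, P_1P_3² = 32, P_2P_3² = 325.
Since P_2P_3² = 325 ≥ 221 + 32 = 253, the angle opposite P_2P_3 is not acute, so the smallest enclosing circle has P_2P_3 as diameter.
Centre = midpoint of P_2P_3 = (1.5, -3), r² = 325/4 = 81.25.
r = √(81.25) ≈ 9.014.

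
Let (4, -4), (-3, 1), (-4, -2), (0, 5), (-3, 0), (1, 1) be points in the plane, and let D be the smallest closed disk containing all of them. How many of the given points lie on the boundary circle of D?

The minimum enclosing circle of a finite set is fixed by two of the points (as a diameter) or three (as a circumcircle).
The minimum enclosing circle is determined by three boundary points: (4, -4), (-4, -2), (0, 5).
Their circumcentre is (0.734375, -0.0625) with r² = 26.1682128906.
The farthest remaining point (-3, 1) is at distance² 15.0744628906 ≤ 26.1682128906.
The points at distance exactly r from the centre are (4, -4), (-4, -2), (0, 5) — 3 points.

3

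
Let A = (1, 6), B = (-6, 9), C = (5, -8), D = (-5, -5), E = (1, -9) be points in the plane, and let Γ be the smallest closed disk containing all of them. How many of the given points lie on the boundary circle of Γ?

2

The farthest pair is B–C with squared distance 410. The circle on this segment as diameter has centre (-0.5, 0.5) and r² = 410/4 = 102.5.
Check A: distance² to centre = 32.5 ≤ 102.5, so it lies inside.
All remaining points lie in this disk, and no smaller disk contains both endpoints, so this is the minimum enclosing circle.
The points at distance exactly r from the centre are B, C — 2 points.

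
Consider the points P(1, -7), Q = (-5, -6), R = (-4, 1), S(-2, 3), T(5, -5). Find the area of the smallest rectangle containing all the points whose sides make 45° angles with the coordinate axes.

90

In coordinates u = x + y, v = x − y the rectangle is axis-aligned; the map (x,y)→(u,v) scales areas by 2.
u-values: -6, -11, -3, 1, 0; range = 1 − (-11) = 12.
v-values: 8, 1, -5, -5, 10; range = 10 − (-5) = 15.
Area = (12 × 15) / 2 = 90.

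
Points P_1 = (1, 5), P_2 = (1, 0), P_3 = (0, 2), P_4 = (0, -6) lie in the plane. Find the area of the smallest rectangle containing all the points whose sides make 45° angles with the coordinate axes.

60

In coordinates u = x + y, v = x − y the rectangle is axis-aligned; the map (x,y)→(u,v) scales areas by 2.
u-values: 6, 1, 2, -6; range = 6 − (-6) = 12.
v-values: -4, 1, -2, 6; range = 6 − (-4) = 10.
Area = (12 × 10) / 2 = 60.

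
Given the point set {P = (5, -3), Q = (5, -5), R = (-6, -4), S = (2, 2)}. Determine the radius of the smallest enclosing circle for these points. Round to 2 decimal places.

5.68

The minimum enclosing circle is determined by three boundary points: Q, R, S.
Their circumcentre is (-14/37, -117/37) with r² = 44225/1369.
The farthest remaining point P is at distance² 39637/1369 ≤ 44225/1369.
r = √(44225/1369) ≈ 5.68.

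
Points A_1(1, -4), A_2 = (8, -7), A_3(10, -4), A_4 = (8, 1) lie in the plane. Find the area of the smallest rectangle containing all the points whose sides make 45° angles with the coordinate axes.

60

In coordinates u = x + y, v = x − y the rectangle is axis-aligned; the map (x,y)→(u,v) scales areas by 2.
u-values: -3, 1, 6, 9; range = 9 − (-3) = 12.
v-values: 5, 15, 14, 7; range = 15 − 5 = 10.
Area = (12 × 10) / 2 = 60.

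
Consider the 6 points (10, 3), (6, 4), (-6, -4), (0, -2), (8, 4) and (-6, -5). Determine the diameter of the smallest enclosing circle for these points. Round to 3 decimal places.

17.889

By Welzl's lemma the MEC is supported by two points (diametrically opposite) or three points (on a circumcircle).
The farthest pair is (10, 3)–(-6, -5) with squared distance 320. The circle on this segment as diameter has centre (2, -1) and r² = 320/4 = 80.
Check (6, 4): distance² to centre = 41 ≤ 80, so it lies inside.
All remaining points lie in this disk, and no smaller disk contains both endpoints, so this is the minimum enclosing circle.
Diameter = 2r = 2√80 ≈ 17.889.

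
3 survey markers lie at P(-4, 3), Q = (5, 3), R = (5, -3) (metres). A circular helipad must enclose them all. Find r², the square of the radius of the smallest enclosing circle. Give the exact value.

Side lengths²: PQ² = 81, PR² = 117, QR² = 36.
Since PR² = 117 ≥ 81 + 36 = 117, the angle opposite PR is not acute, so the smallest enclosing circle has PR as diameter.
Centre = midpoint of PR = (0.5, 0), r² = 117/4 = 29.25.

29.25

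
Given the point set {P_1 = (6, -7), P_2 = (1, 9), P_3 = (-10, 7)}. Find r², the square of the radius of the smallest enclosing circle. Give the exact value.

113

Side lengths²: P_1P_2² = 281, P_1P_3² = 452, P_2P_3² = 125.
Since P_1P_3² = 452 ≥ 281 + 125 = 406, the angle opposite P_1P_3 is not acute, so the smallest enclosing circle has P_1P_3 as diameter.
Centre = midpoint of P_1P_3 = (-2, 0), r² = 452/4 = 113.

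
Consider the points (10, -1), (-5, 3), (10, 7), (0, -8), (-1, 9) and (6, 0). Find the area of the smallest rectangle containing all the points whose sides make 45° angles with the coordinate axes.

262.5

In coordinates u = x + y, v = x − y the rectangle is axis-aligned; the map (x,y)→(u,v) scales areas by 2.
u-values: 9, -2, 17, -8, 8, 6; range = 17 − (-8) = 25.
v-values: 11, -8, 3, 8, -10, 6; range = 11 − (-10) = 21.
Area = (25 × 21) / 2 = 262.5.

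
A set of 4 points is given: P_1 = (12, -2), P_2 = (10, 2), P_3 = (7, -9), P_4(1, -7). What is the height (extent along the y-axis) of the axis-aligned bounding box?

max y = 2, min y = -9, so height = 11.

11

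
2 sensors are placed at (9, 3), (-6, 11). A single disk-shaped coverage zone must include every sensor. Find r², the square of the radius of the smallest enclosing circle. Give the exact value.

72.25

The smallest circle enclosing two points has them as diameter endpoints.
Centre = midpoint = (1.5, 7); r² = |(9, 3)−(-6, 11)|²/4 = 289/4 = 72.25.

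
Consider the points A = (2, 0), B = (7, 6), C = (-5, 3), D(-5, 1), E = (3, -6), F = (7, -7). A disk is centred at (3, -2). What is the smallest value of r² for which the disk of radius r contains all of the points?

The required radius is the distance from (3, -2) to the farthest point.
Squared distances: 5, 80, 89, 73, 16, 41.
Maximum is 89, attained at C.

89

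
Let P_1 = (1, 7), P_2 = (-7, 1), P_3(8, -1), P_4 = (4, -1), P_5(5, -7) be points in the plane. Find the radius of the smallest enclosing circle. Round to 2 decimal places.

7.72

The minimum enclosing circle is determined by three boundary points: P_1, P_2, P_5.
Their circumcentre is (9/17, -12/17) with r² = 17225/289.
The farthest remaining point P_3 is at distance² 16154/289 ≤ 17225/289.
r = √(17225/289) ≈ 7.72.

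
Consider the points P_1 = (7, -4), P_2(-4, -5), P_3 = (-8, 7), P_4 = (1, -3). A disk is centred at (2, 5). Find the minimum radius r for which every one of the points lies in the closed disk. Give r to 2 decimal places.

11.66

The required radius is the distance from (2, 5) to the farthest point.
Squared distances: 106, 136, 104, 65.
Maximum is 136, attained at P_2.
r = √136 ≈ 11.66.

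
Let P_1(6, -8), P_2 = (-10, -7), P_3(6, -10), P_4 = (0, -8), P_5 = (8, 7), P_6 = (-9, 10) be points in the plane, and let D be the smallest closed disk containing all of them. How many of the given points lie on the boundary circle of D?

2

The farthest pair is P_3–P_6 with squared distance 625. The circle on this segment as diameter has centre (-1.5, 0) and r² = 625/4 = 156.25.
Check P_1: distance² to centre = 120.25 ≤ 156.25, so it lies inside.
All remaining points lie in this disk, and no smaller disk contains both endpoints, so this is the minimum enclosing circle.
The points at distance exactly r from the centre are P_3, P_6 — 2 points.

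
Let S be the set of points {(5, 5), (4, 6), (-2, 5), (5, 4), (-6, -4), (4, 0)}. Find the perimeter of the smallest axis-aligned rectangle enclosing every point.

42

Width = max x − min x = 5 − (-6) = 11.
Height = max y − min y = 6 − (-4) = 10.
Perimeter = 2(11 + 10) = 42.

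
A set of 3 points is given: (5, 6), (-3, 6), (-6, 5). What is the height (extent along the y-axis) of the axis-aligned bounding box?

1

max y = 6, min y = 5, so height = 1.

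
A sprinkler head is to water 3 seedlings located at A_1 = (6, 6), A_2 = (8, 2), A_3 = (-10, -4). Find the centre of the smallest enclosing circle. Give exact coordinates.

Side lengths²: A_1A_2² = 20, A_1A_3² = 356, A_2A_3² = 360.
Since A_2A_3² = 360 < 356 + 20 = 376, the triangle is acute, so the smallest enclosing circle is the circumcircle.
Circumcentre = (-9/7, -1/7), r² = 4450/49.
Centre = (-9/7, -1/7).

(-9/7, -1/7)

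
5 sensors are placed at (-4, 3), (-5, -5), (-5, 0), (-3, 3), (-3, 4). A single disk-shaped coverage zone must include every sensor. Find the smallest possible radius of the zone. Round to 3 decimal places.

A smallest enclosing disk is always determined by at most three of the input points on its boundary.
The farthest pair is (-5, -5)–(-3, 4) with squared distance 85. The circle on this segment as diameter has centre (-4, -0.5) and r² = 85/4 = 21.25.
Check (-4, 3): distance² to centre = 12.25 ≤ 21.25, so it lies inside.
All remaining points lie in this disk, and no smaller disk contains both endpoints, so this is the minimum enclosing circle.
r = √(21.25) ≈ 4.610.

4.610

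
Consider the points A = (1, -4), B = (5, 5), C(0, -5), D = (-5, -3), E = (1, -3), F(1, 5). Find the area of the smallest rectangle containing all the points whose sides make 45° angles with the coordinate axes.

In coordinates u = x + y, v = x − y the rectangle is axis-aligned; the map (x,y)→(u,v) scales areas by 2.
u-values: -3, 10, -5, -8, -2, 6; range = 10 − (-8) = 18.
v-values: 5, 0, 5, -2, 4, -4; range = 5 − (-4) = 9.
Area = (18 × 9) / 2 = 81.

81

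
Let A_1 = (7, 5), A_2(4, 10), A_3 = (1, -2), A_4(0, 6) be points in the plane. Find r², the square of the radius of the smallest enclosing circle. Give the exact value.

The farthest pair is A_2–A_3 with squared distance 153. The circle on this segment as diameter has centre (2.5, 4) and r² = 153/4 = 38.25.
Check A_1: distance² to centre = 21.25 ≤ 38.25, so it lies inside.
All remaining points lie in this disk, and no smaller disk contains both endpoints, so this is the minimum enclosing circle.

38.25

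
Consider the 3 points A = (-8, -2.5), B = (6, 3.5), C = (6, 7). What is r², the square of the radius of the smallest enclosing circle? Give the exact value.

71.5625

Side lengths²: AB² = 232, AC² = 286.25, BC² = 12.25.
Since AC² = 286.25 ≥ 232 + 12.25 = 244.25, the angle opposite AC is not acute, so the smallest enclosing circle has AC as diameter.
Centre = midpoint of AC = (-1, 2.25), r² = 286.25/4 = 71.5625.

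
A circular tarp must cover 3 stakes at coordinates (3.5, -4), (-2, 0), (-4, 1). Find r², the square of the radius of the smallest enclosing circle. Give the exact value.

20.3125

Call the three points A, B, C in the order given.
Side lengths²: AB² = 46.25, AC² = 81.25, BC² = 5.
Since AC² = 81.25 ≥ 46.25 + 5 = 51.25, the angle opposite AC is not acute, so the smallest enclosing circle has AC as diameter.
Centre = midpoint of AC = (-0.25, -1.5), r² = 81.25/4 = 20.3125.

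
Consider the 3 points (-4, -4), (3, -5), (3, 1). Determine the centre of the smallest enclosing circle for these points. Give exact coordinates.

Call the three points A, B, C in the order given.
Side lengths²: AB² = 50, AC² = 74, BC² = 36.
Since AC² = 74 < 50 + 36 = 86, the triangle is acute, so the smallest enclosing circle is the circumcircle.
Circumcentre = (-1/7, -2), r² = 925/49.
Centre = (-1/7, -2).

(-1/7, -2)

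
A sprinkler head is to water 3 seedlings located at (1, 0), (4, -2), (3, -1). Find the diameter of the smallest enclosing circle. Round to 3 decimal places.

Call the three points A, B, C in the order given.
Side lengths²: AB² = 13, AC² = 5, BC² = 2.
Since AB² = 13 ≥ 5 + 2 = 7, the angle opposite AB is not acute, so the smallest enclosing circle has AB as diameter.
Centre = midpoint of AB = (2.5, -1), r² = 13/4 = 3.25.
Diameter = 2r = 2√(3.25) ≈ 3.606.

3.606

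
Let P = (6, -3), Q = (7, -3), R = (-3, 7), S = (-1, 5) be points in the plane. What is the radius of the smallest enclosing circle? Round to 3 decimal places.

7.071

The minimum enclosing circle of a finite set is fixed by two of the points (as a diameter) or three (as a circumcircle).
The farthest pair is Q–R with squared distance 200. The circle on this segment as diameter has centre (2, 2) and r² = 200/4 = 50.
Check P: distance² to centre = 41 ≤ 50, so it lies inside.
All remaining points lie in this disk, and no smaller disk contains both endpoints, so this is the minimum enclosing circle.
r = √50 ≈ 7.071.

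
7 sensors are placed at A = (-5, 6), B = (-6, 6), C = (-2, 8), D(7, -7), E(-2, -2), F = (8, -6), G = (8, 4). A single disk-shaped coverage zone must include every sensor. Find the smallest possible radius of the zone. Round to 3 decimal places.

9.220

The minimum enclosing circle of a finite set is fixed by two of the points (as a diameter) or three (as a circumcircle).
The farthest pair is B–F with squared distance 340. The circle on this segment as diameter has centre (1, 0) and r² = 340/4 = 85.
Check A: distance² to centre = 72 ≤ 85, so it lies inside.
All remaining points lie in this disk, and no smaller disk contains both endpoints, so this is the minimum enclosing circle.
r = √85 ≈ 9.220.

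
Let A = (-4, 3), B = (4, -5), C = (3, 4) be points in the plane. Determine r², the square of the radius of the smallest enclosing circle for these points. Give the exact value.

Side lengths²: AB² = 128, AC² = 50, BC² = 82.
Since AB² = 128 < 82 + 50 = 132, the triangle is acute, so the smallest enclosing circle is the circumcircle.
Circumcentre = (0.125, -0.875), r² = 32.03125.

32.03125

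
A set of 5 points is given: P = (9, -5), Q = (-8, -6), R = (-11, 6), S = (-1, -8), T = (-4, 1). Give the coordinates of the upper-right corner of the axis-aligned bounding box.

x-range [-11, 9], y-range [-8, 6].
The upper-right corner is (9, 6).

(9, 6)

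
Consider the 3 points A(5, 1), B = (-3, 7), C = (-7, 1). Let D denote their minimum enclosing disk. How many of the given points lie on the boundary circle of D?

Side lengths²: AB² = 100, AC² = 144, BC² = 52.
Since AC² = 144 < 100 + 52 = 152, the triangle is acute, so the smallest enclosing circle is the circumcircle.
Circumcentre = (-1, 4/3), r² = 325/9.
The points at distance exactly r from the centre are A, B, C — 3 points.

3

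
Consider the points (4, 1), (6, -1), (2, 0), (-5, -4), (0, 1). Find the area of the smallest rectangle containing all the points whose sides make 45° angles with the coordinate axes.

56

In coordinates u = x + y, v = x − y the rectangle is axis-aligned; the map (x,y)→(u,v) scales areas by 2.
u-values: 5, 5, 2, -9, 1; range = 5 − (-9) = 14.
v-values: 3, 7, 2, -1, -1; range = 7 − (-1) = 8.
Area = (14 × 8) / 2 = 56.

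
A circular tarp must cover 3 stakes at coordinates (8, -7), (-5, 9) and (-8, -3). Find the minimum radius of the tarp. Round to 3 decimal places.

Call the three points A, B, C in the order given.
Side lengths²: AB² = 425, AC² = 272, BC² = 153.
Since AB² = 425 ≥ 272 + 153 = 425, the angle opposite AB is not acute, so the smallest enclosing circle has AB as diameter.
Centre = midpoint of AB = (1.5, 1), r² = 425/4 = 106.25.
r = √(106.25) ≈ 10.308.

10.308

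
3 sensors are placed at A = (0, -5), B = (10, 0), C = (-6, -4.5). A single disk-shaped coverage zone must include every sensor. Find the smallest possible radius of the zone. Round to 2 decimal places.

Side lengths²: AB² = 125, AC² = 36.25, BC² = 276.25.
Since BC² = 276.25 ≥ 125 + 36.25 = 161.25, the angle opposite BC is not acute, so the smallest enclosing circle has BC as diameter.
Centre = midpoint of BC = (2, -2.25), r² = 276.25/4 = 69.0625.
r = √(69.0625) ≈ 8.31.

8.31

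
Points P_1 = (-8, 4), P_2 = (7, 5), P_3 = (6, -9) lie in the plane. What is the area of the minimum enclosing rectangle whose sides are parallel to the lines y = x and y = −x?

In coordinates u = x + y, v = x − y the rectangle is axis-aligned; the map (x,y)→(u,v) scales areas by 2.
u-values: -4, 12, -3; range = 12 − (-4) = 16.
v-values: -12, 2, 15; range = 15 − (-12) = 27.
Area = (16 × 27) / 2 = 216.

216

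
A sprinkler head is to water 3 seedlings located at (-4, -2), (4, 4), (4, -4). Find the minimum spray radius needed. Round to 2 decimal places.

5.15

Call the three points A, B, C in the order given.
Side lengths²: AB² = 100, AC² = 68, BC² = 64.
Since AB² = 100 < 68 + 64 = 132, the triangle is acute, so the smallest enclosing circle is the circumcircle.
Circumcentre = (0.75, 0), r² = 26.5625.
r = √(26.5625) ≈ 5.15.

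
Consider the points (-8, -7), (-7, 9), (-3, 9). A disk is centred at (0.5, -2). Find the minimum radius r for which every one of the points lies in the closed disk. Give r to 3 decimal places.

The required radius is the distance from (0.5, -2) to the farthest point.
Squared distances: 97.25, 177.25, 133.25.
Maximum is 177.25, attained at (-7, 9).
r = √(177.25) ≈ 13.314.

13.314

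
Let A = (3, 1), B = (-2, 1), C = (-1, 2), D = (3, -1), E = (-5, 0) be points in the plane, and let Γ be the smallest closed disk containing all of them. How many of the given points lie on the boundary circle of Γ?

3

A smallest enclosing disk is always determined by at most three of the input points on its boundary.
The minimum enclosing circle is determined by three boundary points: A, D, E.
Their circumcentre is (-0.9375, 0) with r² = 16.50390625.
The farthest remaining point C is at distance² 4.00390625 ≤ 16.50390625.
The points at distance exactly r from the centre are A, D, E — 3 points.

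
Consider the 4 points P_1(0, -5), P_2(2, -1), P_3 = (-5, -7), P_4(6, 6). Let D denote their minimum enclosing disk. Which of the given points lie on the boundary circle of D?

P_3, P_4

By Welzl's lemma the MEC is supported by two points (diametrically opposite) or three points (on a circumcircle).
The farthest pair is P_3–P_4 with squared distance 290. The circle on this segment as diameter has centre (0.5, -0.5) and r² = 290/4 = 72.5.
Check P_1: distance² to centre = 20.5 ≤ 72.5, so it lies inside.
All remaining points lie in this disk, and no smaller disk contains both endpoints, so this is the minimum enclosing circle.
The points at distance exactly r from the centre are P_3, P_4 — 2 points.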